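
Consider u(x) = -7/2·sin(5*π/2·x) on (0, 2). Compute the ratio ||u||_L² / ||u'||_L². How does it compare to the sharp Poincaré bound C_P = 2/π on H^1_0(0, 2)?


||u||_L² / ||u'||_L² = 2/(5*π) < C_P = 2/π.

u(x) = -7/2·sin(5*π/2·x), so u'(x) = -35*π*cos(5*π*x/2)/4.
Writing u(x) = A·sin(kπx/L) with A = -7/2 and k = 5, use ∫_0^L sin²(kπx/L) dx = L/2 and ∫_0^L cos²(kπx/L) dx = L/2.
u² = 49/4·sin²(5*π/2·x) and (u')² = 1225*π^2/16·cos²(5*π/2·x), and each of sin², cos² integrates to L/2 = 1 over (0, 2).
∫_0^2 u² dx = 49/4, so ||u||_L² = 7/2.
∫_0^2 (u')² dx = 1225*π^2/16, so ||u'||_L² = 35*π/4.
Ratio ||u||_L² / ||u'||_L² = 2/(5*π).
Sharp Poincaré constant on H^1_0(0, 2) is C_P = L/π = 2/π, achieved by sin(π/2·x).
This is the k = 5 harmonic; the ratio L/(kπ) is strictly less than C_P = L/π, consistent with the sharp inequality ||u||_L² ≤ C_P ||u'||_L².


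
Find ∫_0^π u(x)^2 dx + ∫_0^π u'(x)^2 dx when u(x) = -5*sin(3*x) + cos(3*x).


||u||_{H^1(0,π)}^2 = 130*π

u'(x) = -3*sin(3*x) - 15*cos(3*x).
Expand u² and (u')² and integrate term by term on (0, π), using: for integers n ≥ 1, ∫_0^π sin²(nx) dx = ∫_0^π cos²(nx) dx = π/2; for n ≠ n', ∫_0^π sin(nx)sin(n'x) dx = ∫_0^π cos(nx)cos(n'x) dx = 0; and by product-to-sum, ∫_0^π sin(nx)cos(n'x) dx = ½∫_0^π [sin((n+n')x) + sin((n−n')x)] dx, which is 0 when n+n' is even and 2n/(n²−n'²) when n+n' is odd (it need not vanish on (0, π)).
  u² squared terms: (-5)²·∫sin(3x)² dx = 25·π/2 = 25*π/2;  (1)²·∫cos(3x)² dx = 1·π/2 = π/2.
  u² cross terms: 2·(-5)·(1)·∫sin(3x)·cos(3x) dx = -10·(0) = 0.
  So ∫_0^π u² dx = 25*π/2 + π/2 + 0 = 13*π.
  (u')² squared terms: (-15)²·∫cos(3x)² dx = 225·π/2 = 225*π/2;  (-3)²·∫sin(3x)² dx = 9·π/2 = 9*π/2.
  (u')² cross terms: 2·(-15)·(-3)·∫cos(3x)·sin(3x) dx = 90·(0) = 0.
  So ∫_0^π (u')² dx = 225*π/2 + 9*π/2 + 0 = 117*π.
||u||_{H^1}^2 = (13*π) + (117*π) = 130*π.


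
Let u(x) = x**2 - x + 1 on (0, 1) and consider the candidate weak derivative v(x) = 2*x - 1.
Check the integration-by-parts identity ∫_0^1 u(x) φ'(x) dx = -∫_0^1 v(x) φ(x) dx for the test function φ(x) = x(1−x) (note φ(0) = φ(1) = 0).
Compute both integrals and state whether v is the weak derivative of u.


LHS = 0, RHS = 0. Yes, v = u' weakly.

u(x) = x**2 - x + 1, classical derivative u'(x) = 2*x - 1.
φ(x) = x(1−x), so φ'(x) = 1 - 2*x.
Note φ(0) = φ(1) = 0, so the boundary term u·φ vanishes.
LHS = ∫_0^1 u(x) φ'(x) dx = ∫_0^1 (-2*x^3 + 3*x^2 - 3*x + 1) dx. Term by term:
  ∫_0^1 -2*x^3 dx = -1/2;  ∫_0^1 3*x^2 dx = 1;  ∫_0^1 -3*x dx = -3/2;
  ∫_0^1 1 dx = 1.
Sum: -1/2 + 1 − 3/2 + 1 = 0.
So LHS = 0.
∫_0^1 v(x) φ(x) dx = ∫_0^1 (-2*x^3 + 3*x^2 - x) dx. Term by term:
  ∫_0^1 -2*x^3 dx = -1/2;  ∫_0^1 3*x^2 dx = 1;  ∫_0^1 -x dx = -1/2.
Sum: -1/2 + 1 − 1/2 = 0.
So RHS = -∫_0^1 v(x) φ(x) dx = 0.
LHS = RHS, so the identity holds for this test φ.
Moreover u is smooth here and v(x) = u'(x) = 2*x - 1 pointwise, so the identity holds for every test function. Hence v is the weak derivative of u.


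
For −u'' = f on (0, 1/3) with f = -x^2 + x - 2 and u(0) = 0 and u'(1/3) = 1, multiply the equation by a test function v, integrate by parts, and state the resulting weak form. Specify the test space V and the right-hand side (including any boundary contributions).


V = {v ∈ H^1(0, 1/3) : v(0) = 0} (test functions vanish at x = 0 where u is specified); weak form: ∫_0^1/3 u'v' dx = ∫_0^1/3 (-x^2 + x - 2) v dx + v(1/3) for all v ∈ V.

Multiply both sides by a test function v and integrate from 0 to 1/3:
  ∫_0^1/3 −u''(x) v(x) dx = ∫_0^1/3 f(x) v(x) dx.
Integrate the LHS by parts once:
  ∫_0^1/3 −u'' v dx = −[u'(x) v(x)]_0^1/3 + ∫_0^1/3 u'(x) v'(x) dx.
Thus ∫_0^1/3 u'(x) v'(x) dx = ∫_0^1/3 f(x) v(x) dx + [u'(x) v(x)]_0^1/3.
Choose V so that boundary terms are either known or forced to vanish.
Mixed BC: u(0) = 0 (Dirichlet) and u'(1/3) = 1 (Neumann). Define V = {v ∈ H^1(0, 1/3) : v(0) = 0}. Then [u' v]_0^1/3 = u'(1/3)·v(1/3) − u'(0)·0 = v(1/3).
Weak formulation: find u (satisfying any essential BC) such that ∫_0^1/3 u'(x) v'(x) dx = ∫_0^1/3 f v dx + v(1/3) for all v ∈ V (Dirichlet at 0 absorbed into V; Neumann datum at x = 1/3 contributes the boundary term).
Substituting f(x) = -x^2 + x - 2, the right-hand side is ∫_0^1/3 (-x^2 + x - 2) v dx + v(1/3).


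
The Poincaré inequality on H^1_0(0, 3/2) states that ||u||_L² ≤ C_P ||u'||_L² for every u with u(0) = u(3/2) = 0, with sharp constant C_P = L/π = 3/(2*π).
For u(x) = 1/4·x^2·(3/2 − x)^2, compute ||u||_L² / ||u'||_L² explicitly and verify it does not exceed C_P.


||u||_L² / ||u'||_L² = sqrt(3)/4 < C_P = 3/(2*π).

u(x) = 1/4·x^2·(3/2 − x)^2, so u'(x) = x*(2*x - 3)*(4*x - 3)/8.
u(x) = 1/4·x^2·(3/2 − x)^2 vanishes at x = 0 and x = 3/2, so u ∈ H^1_0(0, 3/2). Differentiate via the product rule and integrate the resulting polynomials term by term.
  ∫_0^3/2 u² dx = ∫_0^3/2 (x^8/16 - 3*x^7/8 + 27*x^6/32 - 27*x^5/32 + 81*x^4/256) dx. Term by term:
    ∫_0^3/2 x^8/16 dx = 2187/8192;  ∫_0^3/2 -3*x^7/8 dx = -19683/16384;  ∫_0^3/2 27*x^6/32 dx = 59049/28672;
    ∫_0^3/2 -27*x^5/32 dx = -6561/4096;  ∫_0^3/2 81*x^4/256 dx = 19683/40960.
  Sum: 2187/8192 − 19683/16384 + 59049/28672 − 6561/4096 + 19683/40960 = 2187/573440.
  ∫_0^3/2 (u')² dx = ∫_0^3/2 (x^6 - 9*x^5/2 + 117*x^4/16 - 81*x^3/16 + 81*x^2/64) dx. Term by term:
    ∫_0^3/2 x^6 dx = 2187/896;  ∫_0^3/2 -9*x^5/2 dx = -2187/256;  ∫_0^3/2 117*x^4/16 dx = 28431/2560;
    ∫_0^3/2 -81*x^3/16 dx = -6561/1024;  ∫_0^3/2 81*x^2/64 dx = 729/512.
  Sum: 2187/896 − 2187/256 + 28431/2560 − 6561/1024 + 729/512 = 729/35840.
∫_0^3/2 u² dx = 2187/573440, so ||u||_L² = 27*sqrt(105)/4480.
∫_0^3/2 (u')² dx = 729/35840, so ||u'||_L² = 27*sqrt(35)/1120.
Ratio ||u||_L² / ||u'||_L² = sqrt(3)/4.
Sharp Poincaré constant on H^1_0(0, 3/2) is C_P = L/π = 3/(2*π), achieved by sin(2*π/3·x).
A polynomial bump cannot attain the sharp Poincaré constant (only the first sine eigenfunction does), so the ratio is strictly less than C_P, consistent with ||u||_L² ≤ C_P ||u'||_L².


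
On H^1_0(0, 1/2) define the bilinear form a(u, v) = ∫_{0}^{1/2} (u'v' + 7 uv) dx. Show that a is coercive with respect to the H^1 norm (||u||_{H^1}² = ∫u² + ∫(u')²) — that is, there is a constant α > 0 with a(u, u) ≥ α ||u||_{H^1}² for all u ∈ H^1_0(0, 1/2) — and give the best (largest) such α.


α = 1

Coercivity of a(·,·) on H^1_0(0, 1/2) means a(u, u) ≥ α ||u||_{H^1}² for every u ∈ H^1_0.
The interval has length L = 1/2, and Poincaré/coercivity depend only on L. Here a(u, u) = ∫(u')² + (7)·∫u².
Here c = 7 ≥ 1, so a(u,u) = ∫(u')² + c∫u² ≥ ∫(u')² + ∫u² = ||u||_{H^1}², i.e. α = 1 works. No larger α is possible: a(u,u) ≥ α||u||_{H^1}² means (1−α)∫(u')² ≥ (α−c)∫u², and for the modes u_n = sin(nπ(x−x₀)/L) (x₀ the left endpoint) one has ∫u_n²/∫(u_n')² = (L/(nπ))² → 0, so a(u_n,u_n)/||u_n||_{H^1}² → 1. Hence the optimal constant is α = 1.
Therefore α = 1.


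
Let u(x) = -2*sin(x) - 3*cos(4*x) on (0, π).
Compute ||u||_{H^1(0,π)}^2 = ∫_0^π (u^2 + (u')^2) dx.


||u||_{H^1(0,π)}^2 = -136/5 + 161*π/2

u'(x) = 12*sin(4*x) - 2*cos(x).
Expand u² and (u')² and integrate term by term on (0, π), using: for integers n ≥ 1, ∫_0^π sin²(nx) dx = ∫_0^π cos²(nx) dx = π/2; for n ≠ n', ∫_0^π sin(nx)sin(n'x) dx = ∫_0^π cos(nx)cos(n'x) dx = 0; and by product-to-sum, ∫_0^π sin(nx)cos(n'x) dx = ½∫_0^π [sin((n+n')x) + sin((n−n')x)] dx, which is 0 when n+n' is even and 2n/(n²−n'²) when n+n' is odd (it need not vanish on (0, π)).
  u² squared terms: (-3)²·∫cos(4x)² dx = 9·π/2 = 9*π/2;  (-2)²·∫sin(x)² dx = 4·π/2 = 2*π.
  u² cross terms: 2·(-3)·(-2)·∫cos(4x)·sin(x) dx = 12·(-2/15) = -8/5.
  So ∫_0^π u² dx = 9*π/2 + 2*π − 8/5 = -8/5 + 13*π/2.
  (u')² squared terms: (-2)²·∫cos(x)² dx = 4·π/2 = 2*π;  (12)²·∫sin(4x)² dx = 144·π/2 = 72*π.
  (u')² cross terms: 2·(-2)·(12)·∫cos(x)·sin(4x) dx = -48·(8/15) = -128/5.
  So ∫_0^π (u')² dx = 2*π + 72*π − 128/5 = -128/5 + 74*π.
||u||_{H^1}^2 = (-8/5 + 13*π/2) + (-128/5 + 74*π) = -136/5 + 161*π/2.


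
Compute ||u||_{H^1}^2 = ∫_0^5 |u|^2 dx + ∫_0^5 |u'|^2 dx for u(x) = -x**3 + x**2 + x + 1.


||u||_{H^1}^2 = 193285/21

The H^1 norm (squared) on an interval (0, L) is
  ||u||_{H^1}^2 = ∫_0^L u(x)^2 dx + ∫_0^L u'(x)^2 dx.
Compute u'(x) = -3*x**2 + 2*x + 1.
Then u(x)^2 = x**6 - 2*x**5 - x**4 + 3*x**2 + 2*x + 1 and u'(x)^2 = 9*x**4 - 12*x**3 - 2*x**2 + 4*x + 1.
Integrate each monomial from 0 to 5 using ∫_0^5 c·x^n dx = c·5^(n+1)/(n+1):
  ∫_0^5 u(x)^2 dx = ∫_0^5 (x^6 - 2*x^5 - x^4 + 3*x^2 + 2*x + 1) dx. Term by term:
    ∫_0^5 x^6 dx = 78125/7;  ∫_0^5 -2*x^5 dx = -15625/3;  ∫_0^5 -x^4 dx = -625;
    ∫_0^5 3*x^2 dx = 125;  ∫_0^5 2*x dx = 25;  ∫_0^5 1 dx = 5.
  Sum: 78125/7 − 15625/3 − 625 + 125 + 25 + 5 = 115130/21.
  ∫_0^5 u'(x)^2 dx = ∫_0^5 (9*x^4 - 12*x^3 - 2*x^2 + 4*x + 1) dx. Term by term:
    ∫_0^5 9*x^4 dx = 5625;  ∫_0^5 -12*x^3 dx = -1875;  ∫_0^5 -2*x^2 dx = -250/3;
    ∫_0^5 4*x dx = 50;  ∫_0^5 1 dx = 5.
  Sum: 5625 − 1875 − 250/3 + 50 + 5 = 11165/3.
Adding: ||u||_{H^1}^2 = 115130/21 + 11165/3 = 193285/21.


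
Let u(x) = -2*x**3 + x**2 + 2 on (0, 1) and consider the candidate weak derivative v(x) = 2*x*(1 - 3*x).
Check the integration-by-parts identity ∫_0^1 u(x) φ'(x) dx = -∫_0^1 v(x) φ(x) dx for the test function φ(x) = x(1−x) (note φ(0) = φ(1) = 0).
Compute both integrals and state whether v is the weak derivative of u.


LHS = 2/15, RHS = 2/15. Yes, v = u' weakly.

u(x) = -2*x**3 + x**2 + 2, classical derivative u'(x) = -6*x**2 + 2*x.
φ(x) = x(1−x), so φ'(x) = 1 - 2*x.
Note φ(0) = φ(1) = 0, so the boundary term u·φ vanishes.
LHS = ∫_0^1 u(x) φ'(x) dx = ∫_0^1 (4*x^4 - 4*x^3 + x^2 - 4*x + 2) dx. Term by term:
  ∫_0^1 4*x^4 dx = 4/5;  ∫_0^1 -4*x^3 dx = -1;  ∫_0^1 x^2 dx = 1/3;
  ∫_0^1 -4*x dx = -2;  ∫_0^1 2 dx = 2.
Sum: 4/5 − 1 + 1/3 − 2 + 2 = 2/15.
So LHS = 2/15.
∫_0^1 v(x) φ(x) dx = ∫_0^1 (6*x^4 - 8*x^3 + 2*x^2) dx. Term by term:
  ∫_0^1 6*x^4 dx = 6/5;  ∫_0^1 -8*x^3 dx = -2;  ∫_0^1 2*x^2 dx = 2/3.
Sum: 6/5 − 2 + 2/3 = -2/15.
So RHS = -∫_0^1 v(x) φ(x) dx = 2/15.
LHS = RHS, so the identity holds for this test φ.
Moreover u is smooth here and v(x) = u'(x) = -6*x**2 + 2*x pointwise, so the identity holds for every test function. Hence v is the weak derivative of u.


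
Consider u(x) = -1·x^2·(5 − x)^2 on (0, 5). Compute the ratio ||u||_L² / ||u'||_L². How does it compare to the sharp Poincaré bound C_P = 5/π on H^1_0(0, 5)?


||u||_L² / ||u'||_L² = 5*sqrt(3)/6 < C_P = 5/π.

u(x) = -1·x^2·(5 − x)^2, so u'(x) = 2*x*(x*(5 - x) - (x - 5)^2).
u(x) = -1·x^2·(5 − x)^2 vanishes at x = 0 and x = 5, so u ∈ H^1_0(0, 5). Differentiate via the product rule and integrate the resulting polynomials term by term.
  ∫_0^5 u² dx = ∫_0^5 (x^8 - 20*x^7 + 150*x^6 - 500*x^5 + 625*x^4) dx. Term by term:
    ∫_0^5 x^8 dx = 1953125/9;  ∫_0^5 -20*x^7 dx = -1953125/2;  ∫_0^5 150*x^6 dx = 11718750/7;
    ∫_0^5 -500*x^5 dx = -3906250/3;  ∫_0^5 625*x^4 dx = 390625.
  Sum: 1953125/9 − 1953125/2 + 11718750/7 − 3906250/3 + 390625 = 390625/126.
  ∫_0^5 (u')² dx = ∫_0^5 (16*x^6 - 240*x^5 + 1300*x^4 - 3000*x^3 + 2500*x^2) dx. Term by term:
    ∫_0^5 16*x^6 dx = 1250000/7;  ∫_0^5 -240*x^5 dx = -625000;  ∫_0^5 1300*x^4 dx = 812500;
    ∫_0^5 -3000*x^3 dx = -468750;  ∫_0^5 2500*x^2 dx = 312500/3.
  Sum: 1250000/7 − 625000 + 812500 − 468750 + 312500/3 = 31250/21.
∫_0^5 u² dx = 390625/126, so ||u||_L² = 625*sqrt(14)/42.
∫_0^5 (u')² dx = 31250/21, so ||u'||_L² = 125*sqrt(42)/21.
Ratio ||u||_L² / ||u'||_L² = 5*sqrt(3)/6.
Sharp Poincaré constant on H^1_0(0, 5) is C_P = L/π = 5/π, achieved by sin(π/5·x).
A polynomial bump cannot attain the sharp Poincaré constant (only the first sine eigenfunction does), so the ratio is strictly less than C_P, consistent with ||u||_L² ≤ C_P ||u'||_L².


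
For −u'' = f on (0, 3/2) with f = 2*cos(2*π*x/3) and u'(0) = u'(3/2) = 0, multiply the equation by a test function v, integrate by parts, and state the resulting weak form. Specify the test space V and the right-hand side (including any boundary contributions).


V = H^1(0, 3/2) (no boundary constraint on v; u is determined up to an additive constant); weak form: ∫_0^3/2 u'v' dx = ∫_0^3/2 (2*cos(2*π*x/3)) v dx for all v ∈ V.

Multiply both sides by a test function v and integrate from 0 to 3/2:
  ∫_0^3/2 −u''(x) v(x) dx = ∫_0^3/2 f(x) v(x) dx.
Integrate the LHS by parts once:
  ∫_0^3/2 −u'' v dx = −[u'(x) v(x)]_0^3/2 + ∫_0^3/2 u'(x) v'(x) dx.
Thus ∫_0^3/2 u'(x) v'(x) dx = ∫_0^3/2 f(x) v(x) dx + [u'(x) v(x)]_0^3/2.
Choose V so that boundary terms are either known or forced to vanish.
u has homogeneous Neumann: u'(0) = u'(3/2) = 0. So [u' v]_0^3/2 = 0·v(3/2) − 0·v(0) = 0 for any v; take V = H^1(0, 3/2).
Weak formulation: find u (satisfying any essential BC) such that ∫_0^3/2 u'(x) v'(x) dx = ∫_0^3/2 f v dx for all v ∈ V (homogeneous Neumann, so boundary terms vanish).
Substituting f(x) = 2*cos(2*π*x/3), the right-hand side is ∫_0^3/2 (2*cos(2*π*x/3)) v dx.
Compatibility check (pure Neumann): taking v ≡ 1 ∈ V gives 0 = ∫_0^3/2 f dx + (0) − (0), i.e. ∫_0^3/2 f dx must equal u'(0) − u'(3/2) = 0. Indeed ∫_0^3/2 (2*cos(2*π*x/3)) dx = 0, so the data are compatible. The solution is then unique only up to an additive constant (fix it e.g. by requiring ∫_0^3/2 u dx = 0).


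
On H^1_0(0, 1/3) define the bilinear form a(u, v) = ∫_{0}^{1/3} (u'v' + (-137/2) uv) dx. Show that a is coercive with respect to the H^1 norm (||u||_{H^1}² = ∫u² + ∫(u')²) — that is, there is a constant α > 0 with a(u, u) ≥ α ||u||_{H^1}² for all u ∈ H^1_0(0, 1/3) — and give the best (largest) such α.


α = (-137 + 18*π^2)/(2*(1 + 9*π^2))

Coercivity of a(·,·) on H^1_0(0, 1/3) means a(u, u) ≥ α ||u||_{H^1}² for every u ∈ H^1_0.
The interval has length L = 1/3, and Poincaré/coercivity depend only on L. Here a(u, u) = ∫(u')² + (-137/2)·∫u².
Here c = -137/2 < 0 with |c| < (π/L)² = 9*π^2, so coercivity still holds. The condition a(u,u) ≥ α||u||_{H^1}² reads (1−α)∫(u')² ≥ (α−c)∫u². Any admissible α is ≤ 1 (rapidly oscillating u have ∫u²/∫(u')² → 0), and α = 1 would force 0 ≥ (1−c)∫u², impossible since c < 1; so 1−α > 0. By the sharp Poincaré inequality on H^1_0 of an interval of length L, ∫(u')² ≥ (π/L)²∫u² with equality for the first sine mode sin(π(x−x₀)/L) (x₀ the left endpoint), so the inequality holds for all u iff (1−α)(π/L)² ≥ α − c, i.e. α ≤ ((π/L)² + c)/((π/L)² + 1) = (1 + c(L/π)²)/(1 + (L/π)²). (Direct route, valid since c ≤ 0: Poincaré gives c∫u² ≥ c(L/π)²∫(u')², so a(u,u) ≥ (1 + c(L/π)²)∫(u')², while ||u||_{H^1}² ≤ (1 + (L/π)²)∫(u')²; dividing yields the same α.) With (π/L)² = 9*π^2 and c = -137/2, the largest admissible constant is α = ((π/L)² + c)/((π/L)² + 1).
Simplifying, α = (-137 + 18*π^2)/(2*(1 + 9*π^2)).


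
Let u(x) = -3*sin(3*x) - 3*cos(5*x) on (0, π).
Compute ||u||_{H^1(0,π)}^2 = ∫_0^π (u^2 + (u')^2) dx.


||u||_{H^1(0,π)}^2 = 162*π

u'(x) = 15*sin(5*x) - 9*cos(3*x).
Expand u² and (u')² and integrate term by term on (0, π), using: for integers n ≥ 1, ∫_0^π sin²(nx) dx = ∫_0^π cos²(nx) dx = π/2; for n ≠ n', ∫_0^π sin(nx)sin(n'x) dx = ∫_0^π cos(nx)cos(n'x) dx = 0; and by product-to-sum, ∫_0^π sin(nx)cos(n'x) dx = ½∫_0^π [sin((n+n')x) + sin((n−n')x)] dx, which is 0 when n+n' is even and 2n/(n²−n'²) when n+n' is odd (it need not vanish on (0, π)).
  u² squared terms: (-3)²·∫cos(5x)² dx = 9·π/2 = 9*π/2;  (-3)²·∫sin(3x)² dx = 9·π/2 = 9*π/2.
  u² cross terms: 2·(-3)·(-3)·∫cos(5x)·sin(3x) dx = 18·(0) = 0.
  So ∫_0^π u² dx = 9*π/2 + 9*π/2 + 0 = 9*π.
  (u')² squared terms: (-9)²·∫cos(3x)² dx = 81·π/2 = 81*π/2;  (15)²·∫sin(5x)² dx = 225·π/2 = 225*π/2.
  (u')² cross terms: 2·(-9)·(15)·∫cos(3x)·sin(5x) dx = -270·(0) = 0.
  So ∫_0^π (u')² dx = 81*π/2 + 225*π/2 + 0 = 153*π.
||u||_{H^1}^2 = (9*π) + (153*π) = 162*π.


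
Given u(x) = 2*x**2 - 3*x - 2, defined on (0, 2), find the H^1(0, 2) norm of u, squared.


||u||_{H^1}^2 = 374/15

The H^1 norm (squared) on an interval (0, L) is
  ||u||_{H^1}^2 = ∫_0^L u(x)^2 dx + ∫_0^L u'(x)^2 dx.
Compute u'(x) = 4*x - 3.
Then u(x)^2 = 4*x**4 - 12*x**3 + x**2 + 12*x + 4 and u'(x)^2 = 16*x**2 - 24*x + 9.
Integrate each monomial from 0 to 2 using ∫_0^2 c·x^n dx = c·2^(n+1)/(n+1):
  ∫_0^2 u(x)^2 dx = ∫_0^2 (4*x^4 - 12*x^3 + x^2 + 12*x + 4) dx. Term by term:
    ∫_0^2 4*x^4 dx = 128/5;  ∫_0^2 -12*x^3 dx = -48;  ∫_0^2 x^2 dx = 8/3;
    ∫_0^2 12*x dx = 24;  ∫_0^2 4 dx = 8.
  Sum: 128/5 − 48 + 8/3 + 24 + 8 = 184/15.
  ∫_0^2 u'(x)^2 dx = ∫_0^2 (16*x^2 - 24*x + 9) dx. Term by term:
    ∫_0^2 16*x^2 dx = 128/3;  ∫_0^2 -24*x dx = -48;  ∫_0^2 9 dx = 18.
  Sum: 128/3 − 48 + 18 = 38/3.
Adding: ||u||_{H^1}^2 = 184/15 + 38/3 = 374/15.


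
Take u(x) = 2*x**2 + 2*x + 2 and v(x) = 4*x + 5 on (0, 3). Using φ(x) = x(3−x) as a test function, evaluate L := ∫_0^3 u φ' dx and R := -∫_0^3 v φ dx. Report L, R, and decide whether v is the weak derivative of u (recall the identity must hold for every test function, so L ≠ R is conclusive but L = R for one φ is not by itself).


LHS = -36, RHS = -99/2. No, v is not the weak derivative of u.

u(x) = 2*x**2 + 2*x + 2, classical derivative u'(x) = 4*x + 2.
φ(x) = x(3−x), so φ'(x) = 3 - 2*x.
Note φ(0) = φ(3) = 0, so the boundary term u·φ vanishes.
LHS = ∫_0^3 u(x) φ'(x) dx = ∫_0^3 (-4*x^3 + 2*x^2 + 2*x + 6) dx. Term by term:
  ∫_0^3 -4*x^3 dx = -81;  ∫_0^3 2*x^2 dx = 18;  ∫_0^3 2*x dx = 9;
  ∫_0^3 6 dx = 18.
Sum: -81 + 18 + 9 + 18 = -36.
So LHS = -36.
∫_0^3 v(x) φ(x) dx = ∫_0^3 (-4*x^3 + 7*x^2 + 15*x) dx. Term by term:
  ∫_0^3 -4*x^3 dx = -81;  ∫_0^3 7*x^2 dx = 63;  ∫_0^3 15*x dx = 135/2.
Sum: -81 + 63 + 135/2 = 99/2.
So RHS = -∫_0^3 v(x) φ(x) dx = -99/2.
LHS − RHS = 27/2 ≠ 0, so the identity fails.
(For a valid weak derivative the identity must hold for EVERY test function, in particular this one. The failure shows v is NOT the weak derivative of u.)
Correct weak derivative would be u'(x) = 4*x + 2.


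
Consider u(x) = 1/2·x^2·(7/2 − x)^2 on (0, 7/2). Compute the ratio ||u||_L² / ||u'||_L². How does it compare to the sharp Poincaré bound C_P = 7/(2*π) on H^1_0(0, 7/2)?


||u||_L² / ||u'||_L² = 7*sqrt(3)/12 < C_P = 7/(2*π).

u(x) = 1/2·x^2·(7/2 − x)^2, so u'(x) = x*(2*x - 7)*(4*x - 7)/4.
u(x) = 1/2·x^2·(7/2 − x)^2 vanishes at x = 0 and x = 7/2, so u ∈ H^1_0(0, 7/2). Differentiate via the product rule and integrate the resulting polynomials term by term.
  ∫_0^7/2 u² dx = ∫_0^7/2 (x^8/4 - 7*x^7/2 + 147*x^6/8 - 343*x^5/8 + 2401*x^4/64) dx. Term by term:
    ∫_0^7/2 x^8/4 dx = 40353607/18432;  ∫_0^7/2 -7*x^7/2 dx = -40353607/4096;  ∫_0^7/2 147*x^6/8 dx = 17294403/1024;
    ∫_0^7/2 -343*x^5/8 dx = -40353607/3072;  ∫_0^7/2 2401*x^4/64 dx = 40353607/10240.
  Sum: 40353607/18432 − 40353607/4096 + 17294403/1024 − 40353607/3072 + 40353607/10240 = 5764801/184320.
  ∫_0^7/2 (u')² dx = ∫_0^7/2 (4*x^6 - 42*x^5 + 637*x^4/4 - 1029*x^3/4 + 2401*x^2/16) dx. Term by term:
    ∫_0^7/2 4*x^6 dx = 117649/32;  ∫_0^7/2 -42*x^5 dx = -823543/64;  ∫_0^7/2 637*x^4/4 dx = 10706059/640;
    ∫_0^7/2 -1029*x^3/4 dx = -2470629/256;  ∫_0^7/2 2401*x^2/16 dx = 823543/384.
  Sum: 117649/32 − 823543/64 + 10706059/640 − 2470629/256 + 823543/384 = 117649/3840.
∫_0^7/2 u² dx = 5764801/184320, so ||u||_L² = 2401*sqrt(5)/960.
∫_0^7/2 (u')² dx = 117649/3840, so ||u'||_L² = 343*sqrt(15)/240.
Ratio ||u||_L² / ||u'||_L² = 7*sqrt(3)/12.
Sharp Poincaré constant on H^1_0(0, 7/2) is C_P = L/π = 7/(2*π), achieved by sin(2*π/7·x).
A polynomial bump cannot attain the sharp Poincaré constant (only the first sine eigenfunction does), so the ratio is strictly less than C_P, consistent with ||u||_L² ≤ C_P ||u'||_L².


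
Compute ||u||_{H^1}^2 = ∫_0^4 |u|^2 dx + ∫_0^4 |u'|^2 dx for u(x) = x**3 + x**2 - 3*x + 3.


||u||_{H^1}^2 = 540376/105

The H^1 norm (squared) on an interval (0, L) is
  ||u||_{H^1}^2 = ∫_0^L u(x)^2 dx + ∫_0^L u'(x)^2 dx.
Compute u'(x) = 3*x**2 + 2*x - 3.
Then u(x)^2 = x**6 + 2*x**5 - 5*x**4 + 15*x**2 - 18*x + 9 and u'(x)^2 = 9*x**4 + 12*x**3 - 14*x**2 - 12*x + 9.
Integrate each monomial from 0 to 4 using ∫_0^4 c·x^n dx = c·4^(n+1)/(n+1):
  ∫_0^4 u(x)^2 dx = ∫_0^4 (x^6 + 2*x^5 - 5*x^4 + 15*x^2 - 18*x + 9) dx. Term by term:
    ∫_0^4 x^6 dx = 16384/7;  ∫_0^4 2*x^5 dx = 4096/3;  ∫_0^4 -5*x^4 dx = -1024;
    ∫_0^4 15*x^2 dx = 320;  ∫_0^4 -18*x dx = -144;  ∫_0^4 9 dx = 36.
  Sum: 16384/7 + 4096/3 − 1024 + 320 − 144 + 36 = 60772/21.
  ∫_0^4 u'(x)^2 dx = ∫_0^4 (9*x^4 + 12*x^3 - 14*x^2 - 12*x + 9) dx. Term by term:
    ∫_0^4 9*x^4 dx = 9216/5;  ∫_0^4 12*x^3 dx = 768;  ∫_0^4 -14*x^2 dx = -896/3;
    ∫_0^4 -12*x dx = -96;  ∫_0^4 9 dx = 36.
  Sum: 9216/5 + 768 − 896/3 − 96 + 36 = 33788/15.
Adding: ||u||_{H^1}^2 = 60772/21 + 33788/15 = 540376/105.


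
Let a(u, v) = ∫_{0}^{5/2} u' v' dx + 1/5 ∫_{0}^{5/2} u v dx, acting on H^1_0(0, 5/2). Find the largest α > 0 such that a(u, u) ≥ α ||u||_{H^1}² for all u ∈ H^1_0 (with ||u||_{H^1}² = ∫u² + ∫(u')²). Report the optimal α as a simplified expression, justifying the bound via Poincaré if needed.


α = (5 + 4*π^2)/(25 + 4*π^2)

Coercivity of a(·,·) on H^1_0(0, 5/2) means a(u, u) ≥ α ||u||_{H^1}² for every u ∈ H^1_0.
The interval has length L = 5/2, and Poincaré/coercivity depend only on L. Here a(u, u) = ∫(u')² + (1/5)·∫u².
Here 0 < c = 1/5 < 1. The condition a(u,u) ≥ α||u||_{H^1}² reads (1−α)∫(u')² ≥ (α−c)∫u². Any admissible α is ≤ 1 (rapidly oscillating u have ∫u²/∫(u')² → 0), and α = 1 would force 0 ≥ (1−c)∫u², impossible since c < 1; so 1−α > 0. By the sharp Poincaré inequality on H^1_0 of an interval of length L, ∫(u')² ≥ (π/L)²∫u² with equality for the first sine mode sin(π(x−x₀)/L) (x₀ the left endpoint), so the inequality holds for all u iff (1−α)(π/L)² ≥ α − c, i.e. α ≤ ((π/L)² + c)/((π/L)² + 1) = (1 + c(L/π)²)/(1 + (L/π)²). With (π/L)² = 4*π^2/25 and c = 1/5, the largest admissible constant is α = ((π/L)² + c)/((π/L)² + 1).
Simplifying, α = (5 + 4*π^2)/(25 + 4*π^2).


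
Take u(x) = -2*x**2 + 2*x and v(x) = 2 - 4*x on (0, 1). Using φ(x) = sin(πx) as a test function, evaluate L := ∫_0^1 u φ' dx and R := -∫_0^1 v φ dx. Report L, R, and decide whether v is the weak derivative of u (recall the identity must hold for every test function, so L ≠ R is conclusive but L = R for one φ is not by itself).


LHS = 0, RHS = 0. Yes, v = u' weakly.

u(x) = -2*x**2 + 2*x, classical derivative u'(x) = 2 - 4*x.
φ(x) = sin(πx), so φ'(x) = π*cos(π*x).
Note φ(0) = φ(1) = 0, so the boundary term u·φ vanishes.
LHS = ∫_0^1 u(x) φ'(x) dx = ∫_0^1 (-2*π*x^2*cos(π*x) + 2*π*x*cos(π*x)) dx. Term by term:
  ∫_0^1 -2*π*x^2*cos(π*x) dx = 4/π;  ∫_0^1 2*π*x*cos(π*x) dx = -4/π.
Sum: 4/π − 4/π = 0.
So LHS = 0.
∫_0^1 v(x) φ(x) dx = ∫_0^1 (-4*x*sin(π*x) + 2*sin(π*x)) dx. Term by term:
  ∫_0^1 2*sin(π*x) dx = 4/π;  ∫_0^1 -4*x*sin(π*x) dx = -4/π.
Sum: 4/π − 4/π = 0.
So RHS = -∫_0^1 v(x) φ(x) dx = 0.
LHS = RHS, so the identity holds for this test φ.
Moreover u is smooth here and v(x) = u'(x) = 2 - 4*x pointwise, so the identity holds for every test function. Hence v is the weak derivative of u.


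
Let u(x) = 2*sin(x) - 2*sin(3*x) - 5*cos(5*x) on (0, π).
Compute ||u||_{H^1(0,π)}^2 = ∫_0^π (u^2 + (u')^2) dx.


||u||_{H^1(0,π)}^2 = 349*π

u'(x) = 25*sin(5*x) + 2*cos(x) - 6*cos(3*x).
Expand u² and (u')² and integrate term by term on (0, π), using: for integers n ≥ 1, ∫_0^π sin²(nx) dx = ∫_0^π cos²(nx) dx = π/2; for n ≠ n', ∫_0^π sin(nx)sin(n'x) dx = ∫_0^π cos(nx)cos(n'x) dx = 0; and by product-to-sum, ∫_0^π sin(nx)cos(n'x) dx = ½∫_0^π [sin((n+n')x) + sin((n−n')x)] dx, which is 0 when n+n' is even and 2n/(n²−n'²) when n+n' is odd (it need not vanish on (0, π)).
  u² squared terms: (-5)²·∫cos(5x)² dx = 25·π/2 = 25*π/2;  (-2)²·∫sin(3x)² dx = 4·π/2 = 2*π;  (2)²·∫sin(x)² dx = 4·π/2 = 2*π.
  u² cross terms: 2·(-5)·(-2)·∫cos(5x)·sin(3x) dx = 20·(0) = 0;  2·(-5)·(2)·∫cos(5x)·sin(x) dx = -20·(0) = 0;  2·(-2)·(2)·∫sin(3x)·sin(x) dx = -8·(0) = 0.
  So ∫_0^π u² dx = 25*π/2 + 2*π + 2*π + 0 + 0 + 0 = 33*π/2.
  (u')² squared terms: (-6)²·∫cos(3x)² dx = 36·π/2 = 18*π;  (2)²·∫cos(x)² dx = 4·π/2 = 2*π;  (25)²·∫sin(5x)² dx = 625·π/2 = 625*π/2.
  (u')² cross terms: 2·(-6)·(2)·∫cos(3x)·cos(x) dx = -24·(0) = 0;  2·(-6)·(25)·∫cos(3x)·sin(5x) dx = -300·(0) = 0;  2·(2)·(25)·∫cos(x)·sin(5x) dx = 100·(0) = 0.
  So ∫_0^π (u')² dx = 18*π + 2*π + 625*π/2 + 0 + 0 + 0 = 665*π/2.
||u||_{H^1}^2 = (33*π/2) + (665*π/2) = 349*π.


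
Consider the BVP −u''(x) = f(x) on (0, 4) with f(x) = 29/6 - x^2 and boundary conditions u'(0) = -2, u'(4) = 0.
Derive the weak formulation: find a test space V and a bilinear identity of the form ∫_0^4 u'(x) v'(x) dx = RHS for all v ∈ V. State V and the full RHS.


V = H^1(0, 4) (v unrestricted at boundary; u is determined up to an additive constant); weak form: ∫_0^4 u'v' dx = ∫_0^4 (29/6 - x^2) v dx + 2·v(0) for all v ∈ V.

Multiply both sides by a test function v and integrate from 0 to 4:
  ∫_0^4 −u''(x) v(x) dx = ∫_0^4 f(x) v(x) dx.
Integrate the LHS by parts once:
  ∫_0^4 −u'' v dx = −[u'(x) v(x)]_0^4 + ∫_0^4 u'(x) v'(x) dx.
Thus ∫_0^4 u'(x) v'(x) dx = ∫_0^4 f(x) v(x) dx + [u'(x) v(x)]_0^4.
Choose V so that boundary terms are either known or forced to vanish.
u has inhomogeneous Neumann u'(0) = -2, u'(4) = 0. [u' v]_0^4 = (0)·v(4) − (-2)·v(0) = 2·v(0). Take V = H^1(0, 4); boundary term becomes part of RHS.
Weak formulation: find u (satisfying any essential BC) such that ∫_0^4 u'(x) v'(x) dx = ∫_0^4 f v dx + 2·v(0) for all v ∈ V (Neumann data are natural BCs: they enter the RHS as boundary terms).
Substituting f(x) = 29/6 - x^2, the right-hand side is ∫_0^4 (29/6 - x^2) v dx + 2·v(0).
Compatibility check (pure Neumann): taking v ≡ 1 ∈ V gives 0 = ∫_0^4 f dx + (0) − (-2), i.e. ∫_0^4 f dx must equal u'(0) − u'(4) = -2. Indeed ∫_0^4 (29/6 - x^2) dx = -2, so the data are compatible. The solution is then unique only up to an additive constant (fix it e.g. by requiring ∫_0^4 u dx = 0).


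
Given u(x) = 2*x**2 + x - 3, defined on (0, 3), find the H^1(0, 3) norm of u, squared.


||u||_{H^1}^2 = 1797/5

The H^1 norm (squared) on an interval (0, L) is
  ||u||_{H^1}^2 = ∫_0^L u(x)^2 dx + ∫_0^L u'(x)^2 dx.
Compute u'(x) = 4*x + 1.
Then u(x)^2 = 4*x**4 + 4*x**3 - 11*x**2 - 6*x + 9 and u'(x)^2 = 16*x**2 + 8*x + 1.
Integrate each monomial from 0 to 3 using ∫_0^3 c·x^n dx = c·3^(n+1)/(n+1):
  ∫_0^3 u(x)^2 dx = ∫_0^3 (4*x^4 + 4*x^3 - 11*x^2 - 6*x + 9) dx. Term by term:
    ∫_0^3 4*x^4 dx = 972/5;  ∫_0^3 4*x^3 dx = 81;  ∫_0^3 -11*x^2 dx = -99;
    ∫_0^3 -6*x dx = -27;  ∫_0^3 9 dx = 27.
  Sum: 972/5 + 81 − 99 − 27 + 27 = 882/5.
  ∫_0^3 u'(x)^2 dx = ∫_0^3 (16*x^2 + 8*x + 1) dx. Term by term:
    ∫_0^3 16*x^2 dx = 144;  ∫_0^3 8*x dx = 36;  ∫_0^3 1 dx = 3.
  Sum: 144 + 36 + 3 = 183.
Adding: ||u||_{H^1}^2 = 882/5 + 183 = 1797/5.


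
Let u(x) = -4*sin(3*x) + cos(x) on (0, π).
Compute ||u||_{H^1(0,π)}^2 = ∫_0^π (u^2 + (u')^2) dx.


||u||_{H^1(0,π)}^2 = 81*π

u'(x) = -sin(x) - 12*cos(3*x).
Expand u² and (u')² and integrate term by term on (0, π), using: for integers n ≥ 1, ∫_0^π sin²(nx) dx = ∫_0^π cos²(nx) dx = π/2; for n ≠ n', ∫_0^π sin(nx)sin(n'x) dx = ∫_0^π cos(nx)cos(n'x) dx = 0; and by product-to-sum, ∫_0^π sin(nx)cos(n'x) dx = ½∫_0^π [sin((n+n')x) + sin((n−n')x)] dx, which is 0 when n+n' is even and 2n/(n²−n'²) when n+n' is odd (it need not vanish on (0, π)).
  u² squared terms: (-4)²·∫sin(3x)² dx = 16·π/2 = 8*π;  (1)²·∫cos(x)² dx = 1·π/2 = π/2.
  u² cross terms: 2·(-4)·(1)·∫sin(3x)·cos(x) dx = -8·(0) = 0.
  So ∫_0^π u² dx = 8*π + π/2 + 0 = 17*π/2.
  (u')² squared terms: (-1)²·∫sin(x)² dx = 1·π/2 = π/2;  (-12)²·∫cos(3x)² dx = 144·π/2 = 72*π.
  (u')² cross terms: 2·(-1)·(-12)·∫sin(x)·cos(3x) dx = 24·(0) = 0.
  So ∫_0^π (u')² dx = π/2 + 72*π + 0 = 145*π/2.
||u||_{H^1}^2 = (17*π/2) + (145*π/2) = 81*π.


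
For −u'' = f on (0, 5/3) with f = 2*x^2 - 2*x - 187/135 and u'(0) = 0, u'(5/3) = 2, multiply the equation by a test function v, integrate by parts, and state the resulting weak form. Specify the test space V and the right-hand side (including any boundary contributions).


V = H^1(0, 5/3) (v unrestricted at boundary; u is determined up to an additive constant); weak form: ∫_0^5/3 u'v' dx = ∫_0^5/3 (2*x^2 - 2*x - 187/135) v dx + 2·v(5/3) for all v ∈ V.

Multiply both sides by a test function v and integrate from 0 to 5/3:
  ∫_0^5/3 −u''(x) v(x) dx = ∫_0^5/3 f(x) v(x) dx.
Integrate the LHS by parts once:
  ∫_0^5/3 −u'' v dx = −[u'(x) v(x)]_0^5/3 + ∫_0^5/3 u'(x) v'(x) dx.
Thus ∫_0^5/3 u'(x) v'(x) dx = ∫_0^5/3 f(x) v(x) dx + [u'(x) v(x)]_0^5/3.
Choose V so that boundary terms are either known or forced to vanish.
u has inhomogeneous Neumann u'(0) = 0, u'(5/3) = 2. [u' v]_0^5/3 = (2)·v(5/3) − (0)·v(0) = 2·v(5/3). Take V = H^1(0, 5/3); boundary term becomes part of RHS.
Weak formulation: find u (satisfying any essential BC) such that ∫_0^5/3 u'(x) v'(x) dx = ∫_0^5/3 f v dx + 2·v(5/3) for all v ∈ V (Neumann data are natural BCs: they enter the RHS as boundary terms).
Substituting f(x) = 2*x^2 - 2*x - 187/135, the right-hand side is ∫_0^5/3 (2*x^2 - 2*x - 187/135) v dx + 2·v(5/3).
Compatibility check (pure Neumann): taking v ≡ 1 ∈ V gives 0 = ∫_0^5/3 f dx + (2) − (0), i.e. ∫_0^5/3 f dx must equal u'(0) − u'(5/3) = -2. Indeed ∫_0^5/3 (2*x^2 - 2*x - 187/135) dx = -2, so the data are compatible. The solution is then unique only up to an additive constant (fix it e.g. by requiring ∫_0^5/3 u dx = 0).


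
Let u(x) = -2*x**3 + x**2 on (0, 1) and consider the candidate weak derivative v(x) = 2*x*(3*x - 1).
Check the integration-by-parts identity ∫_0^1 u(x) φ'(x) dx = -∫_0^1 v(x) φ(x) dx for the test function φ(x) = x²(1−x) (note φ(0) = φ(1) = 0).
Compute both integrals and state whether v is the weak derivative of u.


LHS = 1/10, RHS = -1/10. No, v is not the weak derivative of u.

u(x) = -2*x**3 + x**2, classical derivative u'(x) = -6*x**2 + 2*x.
φ(x) = x²(1−x), so φ'(x) = x*(2 - 3*x).
Note φ(0) = φ(1) = 0, so the boundary term u·φ vanishes.
LHS = ∫_0^1 u(x) φ'(x) dx = ∫_0^1 (6*x^5 - 7*x^4 + 2*x^3) dx. Term by term:
  ∫_0^1 6*x^5 dx = 1;  ∫_0^1 -7*x^4 dx = -7/5;  ∫_0^1 2*x^3 dx = 1/2.
Sum: 1 − 7/5 + 1/2 = 1/10.
So LHS = 1/10.
∫_0^1 v(x) φ(x) dx = ∫_0^1 (-6*x^5 + 8*x^4 - 2*x^3) dx. Term by term:
  ∫_0^1 -6*x^5 dx = -1;  ∫_0^1 8*x^4 dx = 8/5;  ∫_0^1 -2*x^3 dx = -1/2.
Sum: -1 + 8/5 − 1/2 = 1/10.
So RHS = -∫_0^1 v(x) φ(x) dx = -1/10.
LHS − RHS = 1/5 ≠ 0, so the identity fails.
(For a valid weak derivative the identity must hold for EVERY test function, in particular this one. The failure shows v is NOT the weak derivative of u.)
Correct weak derivative would be u'(x) = -6*x**2 + 2*x.


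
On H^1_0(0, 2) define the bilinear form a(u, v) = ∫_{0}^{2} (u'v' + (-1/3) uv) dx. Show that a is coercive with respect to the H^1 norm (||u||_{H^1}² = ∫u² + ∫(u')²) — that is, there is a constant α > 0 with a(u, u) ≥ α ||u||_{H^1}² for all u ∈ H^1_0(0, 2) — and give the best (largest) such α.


α = (-4/3 + π^2)/(4 + π^2)

Coercivity of a(·,·) on H^1_0(0, 2) means a(u, u) ≥ α ||u||_{H^1}² for every u ∈ H^1_0.
The interval has length L = 2, and Poincaré/coercivity depend only on L. Here a(u, u) = ∫(u')² + (-1/3)·∫u².
Here c = -1/3 < 0 with |c| < (π/L)² = π^2/4, so coercivity still holds. The condition a(u,u) ≥ α||u||_{H^1}² reads (1−α)∫(u')² ≥ (α−c)∫u². Any admissible α is ≤ 1 (rapidly oscillating u have ∫u²/∫(u')² → 0), and α = 1 would force 0 ≥ (1−c)∫u², impossible since c < 1; so 1−α > 0. By the sharp Poincaré inequality on H^1_0 of an interval of length L, ∫(u')² ≥ (π/L)²∫u² with equality for the first sine mode sin(π(x−x₀)/L) (x₀ the left endpoint), so the inequality holds for all u iff (1−α)(π/L)² ≥ α − c, i.e. α ≤ ((π/L)² + c)/((π/L)² + 1) = (1 + c(L/π)²)/(1 + (L/π)²). (Direct route, valid since c ≤ 0: Poincaré gives c∫u² ≥ c(L/π)²∫(u')², so a(u,u) ≥ (1 + c(L/π)²)∫(u')², while ||u||_{H^1}² ≤ (1 + (L/π)²)∫(u')²; dividing yields the same α.) With (π/L)² = π^2/4 and c = -1/3, the largest admissible constant is α = ((π/L)² + c)/((π/L)² + 1).
Simplifying, α = (-4/3 + π^2)/(4 + π^2).


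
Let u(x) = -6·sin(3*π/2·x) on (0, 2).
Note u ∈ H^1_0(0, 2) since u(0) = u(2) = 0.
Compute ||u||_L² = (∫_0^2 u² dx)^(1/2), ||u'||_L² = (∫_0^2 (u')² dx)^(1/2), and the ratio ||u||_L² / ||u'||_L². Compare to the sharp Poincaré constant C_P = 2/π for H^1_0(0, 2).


||u||_L² / ||u'||_L² = 2/(3*π) < C_P = 2/π.

u(x) = -6·sin(3*π/2·x), so u'(x) = -9*π*cos(3*π*x/2).
Writing u(x) = A·sin(kπx/L) with A = -6 and k = 3, use ∫_0^L sin²(kπx/L) dx = L/2 and ∫_0^L cos²(kπx/L) dx = L/2.
u² = 36·sin²(3*π/2·x) and (u')² = 81*π^2·cos²(3*π/2·x), and each of sin², cos² integrates to L/2 = 1 over (0, 2).
∫_0^2 u² dx = 36, so ||u||_L² = 6.
∫_0^2 (u')² dx = 81*π^2, so ||u'||_L² = 9*π.
Ratio ||u||_L² / ||u'||_L² = 2/(3*π).
Sharp Poincaré constant on H^1_0(0, 2) is C_P = L/π = 2/π, achieved by sin(π/2·x).
This is the k = 3 harmonic; the ratio L/(kπ) is strictly less than C_P = L/π, consistent with the sharp inequality ||u||_L² ≤ C_P ||u'||_L².


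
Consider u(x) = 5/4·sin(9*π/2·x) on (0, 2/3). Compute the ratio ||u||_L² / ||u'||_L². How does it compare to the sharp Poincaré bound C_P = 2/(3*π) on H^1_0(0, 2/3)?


||u||_L² / ||u'||_L² = 2/(9*π) < C_P = 2/(3*π).

u(x) = 5/4·sin(9*π/2·x), so u'(x) = 45*π*cos(9*π*x/2)/8.
Writing u(x) = A·sin(kπx/L) with A = 5/4 and k = 3, use ∫_0^L sin²(kπx/L) dx = L/2 and ∫_0^L cos²(kπx/L) dx = L/2.
u² = 25/16·sin²(9*π/2·x) and (u')² = 2025*π^2/64·cos²(9*π/2·x), and each of sin², cos² integrates to L/2 = 1/3 over (0, 2/3).
∫_0^2/3 u² dx = 25/48, so ||u||_L² = 5*sqrt(3)/12.
∫_0^2/3 (u')² dx = 675*π^2/64, so ||u'||_L² = 15*sqrt(3)*π/8.
Ratio ||u||_L² / ||u'||_L² = 2/(9*π).
Sharp Poincaré constant on H^1_0(0, 2/3) is C_P = L/π = 2/(3*π), achieved by sin(3*π/2·x).
This is the k = 3 harmonic; the ratio L/(kπ) is strictly less than C_P = L/π, consistent with the sharp inequality ||u||_L² ≤ C_P ||u'||_L².


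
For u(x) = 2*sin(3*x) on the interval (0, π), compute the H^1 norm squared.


||u||_{H^1(0,π)}^2 = 20*π

u'(x) = 6*cos(3*x).
Expand u² and (u')² and integrate term by term on (0, π), using: for integers n ≥ 1, ∫_0^π sin²(nx) dx = ∫_0^π cos²(nx) dx = π/2; for n ≠ n', ∫_0^π sin(nx)sin(n'x) dx = ∫_0^π cos(nx)cos(n'x) dx = 0; and by product-to-sum, ∫_0^π sin(nx)cos(n'x) dx = ½∫_0^π [sin((n+n')x) + sin((n−n')x)] dx, which is 0 when n+n' is even and 2n/(n²−n'²) when n+n' is odd (it need not vanish on (0, π)).
  u² squared terms: (2)²·∫sin(3x)² dx = 4·π/2 = 2*π.
  So ∫_0^π u² dx = 2*π.
  (u')² squared terms: (6)²·∫cos(3x)² dx = 36·π/2 = 18*π.
  So ∫_0^π (u')² dx = 18*π.
||u||_{H^1}^2 = (2*π) + (18*π) = 20*π.


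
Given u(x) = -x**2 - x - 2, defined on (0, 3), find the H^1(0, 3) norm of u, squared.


||u||_{H^1}^2 = 2211/10

The H^1 norm (squared) on an interval (0, L) is
  ||u||_{H^1}^2 = ∫_0^L u(x)^2 dx + ∫_0^L u'(x)^2 dx.
Compute u'(x) = -2*x - 1.
Then u(x)^2 = x**4 + 2*x**3 + 5*x**2 + 4*x + 4 and u'(x)^2 = 4*x**2 + 4*x + 1.
Integrate each monomial from 0 to 3 using ∫_0^3 c·x^n dx = c·3^(n+1)/(n+1):
  ∫_0^3 u(x)^2 dx = ∫_0^3 (x^4 + 2*x^3 + 5*x^2 + 4*x + 4) dx. Term by term:
    ∫_0^3 x^4 dx = 243/5;  ∫_0^3 2*x^3 dx = 81/2;  ∫_0^3 5*x^2 dx = 45;
    ∫_0^3 4*x dx = 18;  ∫_0^3 4 dx = 12.
  Sum: 243/5 + 81/2 + 45 + 18 + 12 = 1641/10.
  ∫_0^3 u'(x)^2 dx = ∫_0^3 (4*x^2 + 4*x + 1) dx. Term by term:
    ∫_0^3 4*x^2 dx = 36;  ∫_0^3 4*x dx = 18;  ∫_0^3 1 dx = 3.
  Sum: 36 + 18 + 3 = 57.
Adding: ||u||_{H^1}^2 = 1641/10 + 57 = 2211/10.


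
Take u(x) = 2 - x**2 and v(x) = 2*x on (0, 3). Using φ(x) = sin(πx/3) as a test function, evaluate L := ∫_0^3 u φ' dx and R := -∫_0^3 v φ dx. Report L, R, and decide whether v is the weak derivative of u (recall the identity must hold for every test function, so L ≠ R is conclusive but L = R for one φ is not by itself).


LHS = 18/π, RHS = -18/π. No, v is not the weak derivative of u.

u(x) = 2 - x**2, classical derivative u'(x) = -2*x.
φ(x) = sin(πx/3), so φ'(x) = π*cos(π*x/3)/3.
Note φ(0) = φ(3) = 0, so the boundary term u·φ vanishes.
LHS = ∫_0^3 u(x) φ'(x) dx = ∫_0^3 (-π*x^2*cos(π*x/3)/3 + 2*π*cos(π*x/3)/3) dx. Term by term:
  ∫_0^3 2*π*cos(π*x/3)/3 dx = 0;  ∫_0^3 -π*x^2*cos(π*x/3)/3 dx = 18/π.
Sum: 0 + 18/π = 18/π.
So LHS = 18/π.
∫_0^3 v(x) φ(x) dx = ∫_0^3 (2*x*sin(π*x/3)) dx. Term by term:
  ∫_0^3 2*x*sin(π*x/3) dx = 18/π.
So RHS = -∫_0^3 v(x) φ(x) dx = -18/π.
LHS − RHS = 36/π ≠ 0, so the identity fails.
(For a valid weak derivative the identity must hold for EVERY test function, in particular this one. The failure shows v is NOT the weak derivative of u.)
Correct weak derivative would be u'(x) = -2*x.


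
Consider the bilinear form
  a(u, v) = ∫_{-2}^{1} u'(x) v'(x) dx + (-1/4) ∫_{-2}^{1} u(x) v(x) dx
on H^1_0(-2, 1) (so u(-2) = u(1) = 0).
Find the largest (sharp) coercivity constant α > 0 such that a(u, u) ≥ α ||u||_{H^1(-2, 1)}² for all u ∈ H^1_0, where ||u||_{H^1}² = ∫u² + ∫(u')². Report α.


α = (-9/4 + π^2)/(9 + π^2)

Coercivity of a(·,·) on H^1_0(-2, 1) means a(u, u) ≥ α ||u||_{H^1}² for every u ∈ H^1_0.
The interval has length L = 3, and Poincaré/coercivity depend only on L. Here a(u, u) = ∫(u')² + (-1/4)·∫u².
Here c = -1/4 < 0 with |c| < (π/L)² = π^2/9, so coercivity still holds. The condition a(u,u) ≥ α||u||_{H^1}² reads (1−α)∫(u')² ≥ (α−c)∫u². Any admissible α is ≤ 1 (rapidly oscillating u have ∫u²/∫(u')² → 0), and α = 1 would force 0 ≥ (1−c)∫u², impossible since c < 1; so 1−α > 0. By the sharp Poincaré inequality on H^1_0 of an interval of length L, ∫(u')² ≥ (π/L)²∫u² with equality for the first sine mode sin(π(x−x₀)/L) (x₀ the left endpoint), so the inequality holds for all u iff (1−α)(π/L)² ≥ α − c, i.e. α ≤ ((π/L)² + c)/((π/L)² + 1) = (1 + c(L/π)²)/(1 + (L/π)²). (Direct route, valid since c ≤ 0: Poincaré gives c∫u² ≥ c(L/π)²∫(u')², so a(u,u) ≥ (1 + c(L/π)²)∫(u')², while ||u||_{H^1}² ≤ (1 + (L/π)²)∫(u')²; dividing yields the same α.) With (π/L)² = π^2/9 and c = -1/4, the largest admissible constant is α = ((π/L)² + c)/((π/L)² + 1).
Simplifying, α = (-9/4 + π^2)/(9 + π^2).


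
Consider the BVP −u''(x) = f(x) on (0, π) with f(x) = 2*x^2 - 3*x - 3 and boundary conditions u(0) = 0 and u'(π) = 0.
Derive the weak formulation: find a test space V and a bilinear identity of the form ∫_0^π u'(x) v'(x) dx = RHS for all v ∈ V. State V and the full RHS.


V = {v ∈ H^1(0, π) : v(0) = 0} (test functions vanish at x = 0 where u is specified); weak form: ∫_0^π u'v' dx = ∫_0^π (2*x^2 - 3*x - 3) v dx for all v ∈ V.

Multiply both sides by a test function v and integrate from 0 to π:
  ∫_0^π −u''(x) v(x) dx = ∫_0^π f(x) v(x) dx.
Integrate the LHS by parts once:
  ∫_0^π −u'' v dx = −[u'(x) v(x)]_0^π + ∫_0^π u'(x) v'(x) dx.
Thus ∫_0^π u'(x) v'(x) dx = ∫_0^π f(x) v(x) dx + [u'(x) v(x)]_0^π.
Choose V so that boundary terms are either known or forced to vanish.
Mixed BC: u(0) = 0 (Dirichlet) and u'(π) = 0 (Neumann). Define V = {v ∈ H^1(0, π) : v(0) = 0}. Then [u' v]_0^π = u'(π)·v(π) − u'(0)·0 = 0.
Weak formulation: find u (satisfying any essential BC) such that ∫_0^π u'(x) v'(x) dx = ∫_0^π f v dx for all v ∈ V (Dirichlet at 0 absorbed into V; the Neumann datum at x = π is zero, so no boundary term remains).
Substituting f(x) = 2*x^2 - 3*x - 3, the right-hand side is ∫_0^π (2*x^2 - 3*x - 3) v dx.
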